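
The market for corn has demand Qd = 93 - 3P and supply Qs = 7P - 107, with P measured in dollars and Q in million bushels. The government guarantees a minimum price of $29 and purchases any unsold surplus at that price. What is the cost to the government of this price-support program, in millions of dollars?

2610

Without the control the market clears where 93 - 3P = 7P - 107, i.e. P* = 20 and Q* = 33.
Since 29 > 20, the floor is binding.
At P = 29: Qd = 93 - 3·29 = 6 and Qs = 7·29 - 107 = 96.
Surplus = Qs - Qd = 90.
Government expenditure = surplus × support price = 90 × 29 = 2610.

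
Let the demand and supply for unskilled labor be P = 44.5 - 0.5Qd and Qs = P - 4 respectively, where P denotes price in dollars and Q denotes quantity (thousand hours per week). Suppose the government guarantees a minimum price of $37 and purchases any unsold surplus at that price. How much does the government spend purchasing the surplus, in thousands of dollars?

666

Rearranging demand gives Qd = 89 - 2P. Setting quantity demanded equal to quantity supplied, 89 - 2P = P - 4, gives P* = 31 and Q* = 27.
Since 37 > 31, the floor is binding.
At P = 37: Qd = 89 - 2·37 = 15 and Qs = 37 - 4 = 33.
Surplus = Qs - Qd = 18.
Government expenditure = surplus × support price = 18 × 37 = 666.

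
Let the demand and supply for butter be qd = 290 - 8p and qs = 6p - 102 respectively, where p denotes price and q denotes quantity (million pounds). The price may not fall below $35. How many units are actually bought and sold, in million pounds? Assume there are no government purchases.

10

Equilibrium: 290 - 8p = 6p - 102, so 392 = 14p and p* = 28, q* = 66.
Since 35 > 28, the floor is binding.
At p = 35: qd = 290 - 8·35 = 10 and qs = 6·35 - 102 = 108.
The quantity actually transacted is the short side, demand: 10.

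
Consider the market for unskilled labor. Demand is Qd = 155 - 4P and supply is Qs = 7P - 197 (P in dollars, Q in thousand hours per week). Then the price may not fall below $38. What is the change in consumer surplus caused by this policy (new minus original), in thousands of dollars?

Equilibrium: 155 - 4P = 7P - 197, so 352 = 11P and P* = 32, Q* = 27.
Since 38 > 32, the floor is binding.
At P = 38: Qd = 155 - 4·38 = 3 and Qs = 7·38 - 197 = 69.
Consumer surplus without the control is ½ · (38.75 - 32) · 27 = 91.125.
With the floor, consumers buy 3 units at 38, so CS = ½ · (38.75 - 38) · 3 = 1.125.
Change in consumer surplus = 1.125 - 91.125 = -90.

-90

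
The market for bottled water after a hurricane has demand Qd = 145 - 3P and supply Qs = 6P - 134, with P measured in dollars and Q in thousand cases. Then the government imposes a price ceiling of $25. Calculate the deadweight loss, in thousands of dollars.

Without the control the market clears where 145 - 3P = 6P - 134, i.e. P* = 31 and Q* = 52.
The ceiling of 25 is below the equilibrium price 31, so it binds.
At P = 25: Qd = 145 - 3·25 = 70 and Qs = 6·25 - 134 = 16.
Quantity traded falls to 16. At Q = 16 the demand price is (145 - 16)/3 = 43 and the supply price is (134 + 16)/6 = 25.
Deadweight loss = ½ · (43 - 25) · (52 - 16) = ½ · 18 · 36 = 324.

324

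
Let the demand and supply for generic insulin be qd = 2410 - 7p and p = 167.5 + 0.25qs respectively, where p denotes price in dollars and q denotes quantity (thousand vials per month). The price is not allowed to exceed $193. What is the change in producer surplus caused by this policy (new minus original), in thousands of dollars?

Rearranging supply gives qs = 4p - 670. Without the control the market clears where 2410 - 7p = 4p - 670, i.e. p* = 280 and q* = 450.
Because the ceiling (193) lies below the market-clearing price, it is binding.
At p = 193: qd = 2410 - 7·193 = 1059 and qs = 4·193 - 670 = 102.
Producer surplus without the control is ½ · (280 - 167.5) · 450 = 25312.5.
With the ceiling, producers sell 102 units at 193, so PS = ½ · (193 - 167.5) · 102 = 1300.5.
Change in producer surplus = 1300.5 - 25312.5 = -24012.

-24012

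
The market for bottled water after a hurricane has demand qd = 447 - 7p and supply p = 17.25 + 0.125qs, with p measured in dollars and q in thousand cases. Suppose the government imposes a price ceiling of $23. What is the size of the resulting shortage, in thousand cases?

Rearranging supply gives qs = 8p - 138. In a free market, 447 - 7p = 8p - 138 gives the equilibrium p* = 39, q* = 174.
Since 23 < 39, the ceiling is binding.
At p = 23: qd = 447 - 7·23 = 286 and qs = 8·23 - 138 = 46.
Shortage = qd - qs = 286 - 46 = 240.

240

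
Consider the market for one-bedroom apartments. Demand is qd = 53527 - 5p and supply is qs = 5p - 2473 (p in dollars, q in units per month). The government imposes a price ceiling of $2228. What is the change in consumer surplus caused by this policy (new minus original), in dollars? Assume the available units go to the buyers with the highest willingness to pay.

799164

Setting quantity demanded equal to quantity supplied, 53527 - 5p = 5p - 2473, gives p* = 5600 and q* = 25527.
Since 2228 < 5600, the ceiling is binding.
At p = 2228: qd = 53527 - 5·2228 = 42387 and qs = 5·2228 - 2473 = 8667.
Consumer surplus without the control is ½ · (10705.4 - 5600) · 25527 = 65162772.9.
With the ceiling, 8667 units are sold at 2228 (assume they go to the highest-value buyers). The demand price at q = 8667 is 8972, so CS = ½ · [(10705.4 - 2228) + (8972 - 2228)] · 8667 = 65961936.9.
Change in consumer surplus = 65961936.9 - 65162772.9 = 799164.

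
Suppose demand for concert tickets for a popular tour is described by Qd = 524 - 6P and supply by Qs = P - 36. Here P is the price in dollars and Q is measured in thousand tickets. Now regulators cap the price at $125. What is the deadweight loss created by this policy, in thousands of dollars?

Equilibrium: 524 - 6P = P - 36, so 560 = 7P and P* = 80, Q* = 44.
The ceiling of 125 is above the equilibrium price 80, so it is not binding; the market clears at P* = 80, Q* = 44.
Since the control does not bind, no trades are prevented and deadweight loss is zero.

0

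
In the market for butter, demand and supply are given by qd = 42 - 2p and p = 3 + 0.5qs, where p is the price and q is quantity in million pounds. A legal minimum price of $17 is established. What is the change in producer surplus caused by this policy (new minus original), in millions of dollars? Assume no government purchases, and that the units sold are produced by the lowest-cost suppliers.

Rearranging supply gives qs = 2p - 6. Without the control the market clears where 42 - 2p = 2p - 6, i.e. p* = 12 and q* = 18.
Because the floor (17) lies above the market-clearing price, it is binding.
At p = 17: qd = 42 - 2·17 = 8 and qs = 2·17 - 6 = 28.
Producer surplus without the control is ½ · (12 - 3) · 18 = 81.
With the floor, 8 units are sold at 17. The supply price at q = 8 is 7, so PS = ½ · [(17 - 3) + (17 - 7)] · 8 = 96.
Change in producer surplus = 96 - 81 = 15.

15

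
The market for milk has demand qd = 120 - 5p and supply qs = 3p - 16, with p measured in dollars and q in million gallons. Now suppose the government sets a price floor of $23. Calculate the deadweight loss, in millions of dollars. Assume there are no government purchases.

240

In a free market, 120 - 5p = 3p - 16 gives the equilibrium p* = 17, q* = 35.
Since 23 > 17, the floor is binding.
At p = 23: qd = 120 - 5·23 = 5 and qs = 3·23 - 16 = 53.
Quantity traded falls to 5. At q = 5 the demand price is (120 - 5)/5 = 23 and the supply price is (16 + 5)/3 = 7.
Deadweight loss = ½ · (23 - 7) · (35 - 5) = ½ · 16 · 30 = 240.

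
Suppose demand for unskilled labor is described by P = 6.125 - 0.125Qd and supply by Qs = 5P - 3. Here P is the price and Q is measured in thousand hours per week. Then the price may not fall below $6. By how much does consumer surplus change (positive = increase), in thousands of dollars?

Rearranging demand gives Qd = 49 - 8P. In a free market, 49 - 8P = 5P - 3 gives the equilibrium P* = 4, Q* = 17.
The floor of 6 is above the equilibrium price 4, so it binds.
At P = 6: Qd = 49 - 8·6 = 1 and Qs = 5·6 - 3 = 27.
Consumer surplus without the control is ½ · (6.125 - 4) · 17 = 18.0625.
With the floor, consumers buy 1 units at 6, so CS = ½ · (6.125 - 6) · 1 = 0.0625.
Change in consumer surplus = 0.0625 - 18.0625 = -18.

-18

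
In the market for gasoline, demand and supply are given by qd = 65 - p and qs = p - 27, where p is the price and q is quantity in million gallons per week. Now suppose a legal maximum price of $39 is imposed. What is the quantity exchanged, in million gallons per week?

12

Setting quantity demanded equal to quantity supplied, 65 - p = p - 27, gives p* = 46 and q* = 19.
The ceiling of 39 is below the equilibrium price 46, so it binds.
At p = 39: qd = 65 - 39 = 26 and qs = 39 - 27 = 12.
The quantity actually transacted is the short side, supply: 12.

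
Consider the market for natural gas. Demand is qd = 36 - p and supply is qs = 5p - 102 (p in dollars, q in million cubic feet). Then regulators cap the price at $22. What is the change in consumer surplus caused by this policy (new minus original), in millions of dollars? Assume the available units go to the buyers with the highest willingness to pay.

Without the control the market clears where 36 - p = 5p - 102, i.e. p* = 23 and q* = 13.
Since 22 < 23, the ceiling is binding.
At p = 22: qd = 36 - 22 = 14 and qs = 5·22 - 102 = 8.
Consumer surplus without the control is ½ · (36 - 23) · 13 = 84.5.
With the ceiling, 8 units are sold at 22 (assume they go to the highest-value buyers). The demand price at q = 8 is 28, so CS = ½ · [(36 - 22) + (28 - 22)] · 8 = 80.
Change in consumer surplus = 80 - 84.5 = -4.5.

-4.5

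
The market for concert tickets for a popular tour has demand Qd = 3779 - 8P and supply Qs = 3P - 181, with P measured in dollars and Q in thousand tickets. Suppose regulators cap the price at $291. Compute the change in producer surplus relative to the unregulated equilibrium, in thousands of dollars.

-54889.5

Without the control the market clears where 3779 - 8P = 3P - 181, i.e. P* = 360 and Q* = 899.
Because the ceiling (291) lies below the market-clearing price, it is binding.
At P = 291: Qd = 3779 - 8·291 = 1451 and Qs = 3·291 - 181 = 692.
Producer surplus without the control is ½ · (360 - 181/3) · 899 = 808201/6.
With the ceiling, producers sell 692 units at 291, so PS = ½ · (291 - 181/3) · 692 = 239432/3.
Change in producer surplus = 239432/3 - 808201/6 = -54889.5.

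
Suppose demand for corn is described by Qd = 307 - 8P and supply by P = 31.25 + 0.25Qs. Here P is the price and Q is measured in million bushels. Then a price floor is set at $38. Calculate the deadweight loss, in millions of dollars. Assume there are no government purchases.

Rearranging supply gives Qs = 4P - 125. Without the control the market clears where 307 - 8P = 4P - 125, i.e. P* = 36 and Q* = 19.
Since 38 > 36, the floor is binding.
At P = 38: Qd = 307 - 8·38 = 3 and Qs = 4·38 - 125 = 27.
Quantity traded falls to 3. At Q = 3 the demand price is (307 - 3)/8 = 38 and the supply price is (125 + 3)/4 = 32.
Deadweight loss = ½ · (38 - 32) · (19 - 3) = ½ · 6 · 16 = 48.

48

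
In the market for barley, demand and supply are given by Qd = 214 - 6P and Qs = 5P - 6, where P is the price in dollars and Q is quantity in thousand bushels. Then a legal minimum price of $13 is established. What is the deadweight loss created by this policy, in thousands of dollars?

0

Without the control the market clears where 214 - 6P = 5P - 6, i.e. P* = 20 and Q* = 94.
The floor of 13 is below the equilibrium price 20, so it is not binding; the market clears at P* = 20, Q* = 94.
Since the control does not bind, no trades are prevented and deadweight loss is zero.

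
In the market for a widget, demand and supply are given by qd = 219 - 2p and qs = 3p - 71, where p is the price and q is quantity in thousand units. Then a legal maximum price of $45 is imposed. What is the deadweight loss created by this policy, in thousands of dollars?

Setting quantity demanded equal to quantity supplied, 219 - 2p = 3p - 71, gives p* = 58 and q* = 103.
Since 45 < 58, the ceiling is binding.
At p = 45: qd = 219 - 2·45 = 129 and qs = 3·45 - 71 = 64.
Quantity traded falls to 64. At q = 64 the demand price is (219 - 64)/2 = 77.5 and the supply price is (71 + 64)/3 = 45.
Deadweight loss = ½ · (77.5 - 45) · (103 - 64) = ½ · 32.5 · 39 = 633.75.

633.75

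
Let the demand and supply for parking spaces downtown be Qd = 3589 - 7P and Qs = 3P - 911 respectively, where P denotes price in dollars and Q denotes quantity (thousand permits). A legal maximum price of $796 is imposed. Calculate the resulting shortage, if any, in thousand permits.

Without the control the market clears where 3589 - 7P = 3P - 911, i.e. P* = 450 and Q* = 439.
The ceiling of 796 is above the equilibrium price 450, so it is not binding; the market clears at P* = 450, Q* = 439.
Since the control does not bind, there is no shortage.

0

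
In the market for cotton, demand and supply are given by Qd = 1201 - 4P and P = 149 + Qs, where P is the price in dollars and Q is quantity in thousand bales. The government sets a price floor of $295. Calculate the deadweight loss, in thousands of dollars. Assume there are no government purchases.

6250

Rearranging supply gives Qs = P - 149. Without the control the market clears where 1201 - 4P = P - 149, i.e. P* = 270 and Q* = 121.
The floor of 295 is above the equilibrium price 270, so it binds.
At P = 295: Qd = 1201 - 4·295 = 21 and Qs = 295 - 149 = 146.
Quantity traded falls to 21. At Q = 21 the demand price is (1201 - 21)/4 = 295 and the supply price is 149 + 21 = 170.
Deadweight loss = ½ · (295 - 170) · (121 - 21) = ½ · 125 · 100 = 6250.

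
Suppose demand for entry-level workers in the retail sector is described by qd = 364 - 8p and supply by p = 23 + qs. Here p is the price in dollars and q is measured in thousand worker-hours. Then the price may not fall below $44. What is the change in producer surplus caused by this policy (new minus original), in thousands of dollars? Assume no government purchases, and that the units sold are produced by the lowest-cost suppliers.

-20

Rearranging supply gives qs = p - 23. Equilibrium: 364 - 8p = p - 23, so 387 = 9p and p* = 43, q* = 20.
Because the floor (44) lies above the market-clearing price, it is binding.
At p = 44: qd = 364 - 8·44 = 12 and qs = 44 - 23 = 21.
Producer surplus without the control is ½ · (43 - 23) · 20 = 200.
With the floor, 12 units are sold at 44. The supply price at q = 12 is 35, so PS = ½ · [(44 - 23) + (44 - 35)] · 12 = 180.
Change in producer surplus = 180 - 200 = -20.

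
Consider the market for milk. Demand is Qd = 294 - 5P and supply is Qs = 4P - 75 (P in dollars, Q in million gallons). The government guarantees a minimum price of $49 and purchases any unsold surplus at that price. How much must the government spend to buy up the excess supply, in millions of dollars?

Setting quantity demanded equal to quantity supplied, 294 - 5P = 4P - 75, gives P* = 41 and Q* = 89.
The floor of 49 is above the equilibrium price 41, so it binds.
At P = 49: Qd = 294 - 5·49 = 49 and Qs = 4·49 - 75 = 121.
Surplus = Qs - Qd = 72.
Government expenditure = surplus × support price = 72 × 49 = 3528.

3528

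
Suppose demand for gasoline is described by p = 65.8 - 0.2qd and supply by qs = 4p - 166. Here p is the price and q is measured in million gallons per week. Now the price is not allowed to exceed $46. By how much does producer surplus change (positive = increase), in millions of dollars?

-324

Rearranging demand gives qd = 329 - 5p. Without the control the market clears where 329 - 5p = 4p - 166, i.e. p* = 55 and q* = 54.
Because the ceiling (46) lies below the market-clearing price, it is binding.
At p = 46: qd = 329 - 5·46 = 99 and qs = 4·46 - 166 = 18.
Producer surplus without the control is ½ · (55 - 41.5) · 54 = 364.5.
With the ceiling, producers sell 18 units at 46, so PS = ½ · (46 - 41.5) · 18 = 40.5.
Change in producer surplus = 40.5 - 364.5 = -324.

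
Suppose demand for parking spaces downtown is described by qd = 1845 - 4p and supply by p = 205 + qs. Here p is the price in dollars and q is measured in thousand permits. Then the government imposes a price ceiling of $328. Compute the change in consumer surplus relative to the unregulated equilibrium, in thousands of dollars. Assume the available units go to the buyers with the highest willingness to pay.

9245.5

Rearranging supply gives qs = p - 205. Equilibrium: 1845 - 4p = p - 205, so 2050 = 5p and p* = 410, q* = 205.
The ceiling of 328 is below the equilibrium price 410, so it binds.
At p = 328: qd = 1845 - 4·328 = 533 and qs = 328 - 205 = 123.
Consumer surplus without the control is ½ · (461.25 - 410) · 205 = 5253.125.
With the ceiling, 123 units are sold at 328 (assume they go to the highest-value buyers). The demand price at q = 123 is 430.5, so CS = ½ · [(461.25 - 328) + (430.5 - 328)] · 123 = 14498.625.
Change in consumer surplus = 14498.625 - 5253.125 = 9245.5.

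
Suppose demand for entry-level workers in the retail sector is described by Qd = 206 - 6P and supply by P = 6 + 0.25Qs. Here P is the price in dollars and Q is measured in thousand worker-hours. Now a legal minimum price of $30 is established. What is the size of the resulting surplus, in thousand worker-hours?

70

Rearranging supply gives Qs = 4P - 24. Without the control the market clears where 206 - 6P = 4P - 24, i.e. P* = 23 and Q* = 68.
The floor of 30 is above the equilibrium price 23, so it binds.
At P = 30: Qd = 206 - 6·30 = 26 and Qs = 4·30 - 24 = 96.
Surplus = Qs - Qd = 96 - 26 = 70.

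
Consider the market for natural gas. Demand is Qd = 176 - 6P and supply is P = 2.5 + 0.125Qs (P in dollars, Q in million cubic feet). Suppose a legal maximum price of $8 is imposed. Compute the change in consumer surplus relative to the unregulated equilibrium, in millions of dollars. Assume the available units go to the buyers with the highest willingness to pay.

72

Rearranging supply gives Qs = 8P - 20. Without the control the market clears where 176 - 6P = 8P - 20, i.e. P* = 14 and Q* = 92.
The ceiling of 8 is below the equilibrium price 14, so it binds.
At P = 8: Qd = 176 - 6·8 = 128 and Qs = 8·8 - 20 = 44.
Consumer surplus without the control is ½ · (88/3 - 14) · 92 = 2116/3.
With the ceiling, 44 units are sold at 8 (assume they go to the highest-value buyers). The demand price at Q = 44 is 22, so CS = ½ · [(88/3 - 8) + (22 - 8)] · 44 = 2332/3.
Change in consumer surplus = 2332/3 - 2116/3 = 72.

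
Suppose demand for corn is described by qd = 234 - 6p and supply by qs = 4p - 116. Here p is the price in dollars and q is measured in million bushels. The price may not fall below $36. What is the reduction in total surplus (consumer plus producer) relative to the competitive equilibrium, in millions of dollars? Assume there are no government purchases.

Without the control the market clears where 234 - 6p = 4p - 116, i.e. p* = 35 and q* = 24.
Because the floor (36) lies above the market-clearing price, it is binding.
At p = 36: qd = 234 - 6·36 = 18 and qs = 4·36 - 116 = 28.
Quantity traded falls to 18. At q = 18 the demand price is (234 - 18)/6 = 36 and the supply price is (116 + 18)/4 = 33.5.
Deadweight loss = ½ · (36 - 33.5) · (24 - 18) = ½ · 2.5 · 6 = 7.5.

7.5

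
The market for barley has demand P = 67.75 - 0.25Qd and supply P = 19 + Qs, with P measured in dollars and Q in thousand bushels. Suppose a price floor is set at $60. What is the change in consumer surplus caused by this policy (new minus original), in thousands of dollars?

Rearranging demand gives Qd = 271 - 4P; rearranging supply gives Qs = P - 19. Setting quantity demanded equal to quantity supplied, 271 - 4P = P - 19, gives P* = 58 and Q* = 39.
Since 60 > 58, the floor is binding.
At P = 60: Qd = 271 - 4·60 = 31 and Qs = 60 - 19 = 41.
Consumer surplus without the control is ½ · (67.75 - 58) · 39 = 190.125.
With the floor, consumers buy 31 units at 60, so CS = ½ · (67.75 - 60) · 31 = 120.125.
Change in consumer surplus = 120.125 - 190.125 = -70.

-70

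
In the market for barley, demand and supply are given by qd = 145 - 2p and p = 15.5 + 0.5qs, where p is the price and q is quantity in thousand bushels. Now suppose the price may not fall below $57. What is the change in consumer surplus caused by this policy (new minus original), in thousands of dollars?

-572

Rearranging supply gives qs = 2p - 31. In a free market, 145 - 2p = 2p - 31 gives the equilibrium p* = 44, q* = 57.
Because the floor (57) lies above the market-clearing price, it is binding.
At p = 57: qd = 145 - 2·57 = 31 and qs = 2·57 - 31 = 83.
Consumer surplus without the control is ½ · (72.5 - 44) · 57 = 812.25.
With the floor, consumers buy 31 units at 57, so CS = ½ · (72.5 - 57) · 31 = 240.25.
Change in consumer surplus = 240.25 - 812.25 = -572.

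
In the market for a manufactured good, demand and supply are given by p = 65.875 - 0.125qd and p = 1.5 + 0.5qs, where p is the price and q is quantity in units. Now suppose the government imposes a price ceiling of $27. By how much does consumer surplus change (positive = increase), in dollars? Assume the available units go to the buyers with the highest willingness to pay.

Rearranging demand gives qd = 527 - 8p; rearranging supply gives qs = 2p - 3. In a free market, 527 - 8p = 2p - 3 gives the equilibrium p* = 53, q* = 103.
The ceiling of 27 is below the equilibrium price 53, so it binds.
At p = 27: qd = 527 - 8·27 = 311 and qs = 2·27 - 3 = 51.
Consumer surplus without the control is ½ · (65.875 - 53) · 103 = 663.0625.
With the ceiling, 51 units are sold at 27 (assume they go to the highest-value buyers). The demand price at q = 51 is 59.5, so CS = ½ · [(65.875 - 27) + (59.5 - 27)] · 51 = 1820.0625.
Change in consumer surplus = 1820.0625 - 663.0625 = 1157.

1157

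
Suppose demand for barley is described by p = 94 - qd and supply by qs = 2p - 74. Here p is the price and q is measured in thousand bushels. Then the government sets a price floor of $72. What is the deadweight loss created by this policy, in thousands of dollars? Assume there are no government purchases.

Rearranging demand gives qd = 94 - p. Setting quantity demanded equal to quantity supplied, 94 - p = 2p - 74, gives p* = 56 and q* = 38.
The floor of 72 is above the equilibrium price 56, so it binds.
At p = 72: qd = 94 - 72 = 22 and qs = 2·72 - 74 = 70.
Quantity traded falls to 22. At q = 22 the demand price is 94 - 22 = 72 and the supply price is (74 + 22)/2 = 48.
Deadweight loss = ½ · (72 - 48) · (38 - 22) = ½ · 24 · 16 = 192.

192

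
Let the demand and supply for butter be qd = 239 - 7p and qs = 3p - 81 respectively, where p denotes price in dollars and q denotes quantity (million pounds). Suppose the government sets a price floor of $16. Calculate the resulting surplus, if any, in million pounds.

In a free market, 239 - 7p = 3p - 81 gives the equilibrium p* = 32, q* = 15.
The floor of 16 is below the equilibrium price 32, so it is not binding; the market clears at p* = 32, q* = 15.
Since the control does not bind, there is no surplus.

0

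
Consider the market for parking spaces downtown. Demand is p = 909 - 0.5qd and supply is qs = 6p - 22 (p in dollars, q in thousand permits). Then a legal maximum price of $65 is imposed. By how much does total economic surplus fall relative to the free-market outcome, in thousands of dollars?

Rearranging demand gives qd = 1818 - 2p. Without the control the market clears where 1818 - 2p = 6p - 22, i.e. p* = 230 and q* = 1358.
Since 65 < 230, the ceiling is binding.
At p = 65: qd = 1818 - 2·65 = 1688 and qs = 6·65 - 22 = 368.
Quantity traded falls to 368. At q = 368 the demand price is (1818 - 368)/2 = 725 and the supply price is (22 + 368)/6 = 65.
Deadweight loss = ½ · (725 - 65) · (1358 - 368) = ½ · 660 · 990 = 326700.

326700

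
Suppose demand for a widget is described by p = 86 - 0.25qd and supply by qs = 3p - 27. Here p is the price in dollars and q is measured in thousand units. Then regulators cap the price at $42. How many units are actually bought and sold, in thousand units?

99

Rearranging demand gives qd = 344 - 4p. Without the control the market clears where 344 - 4p = 3p - 27, i.e. p* = 53 and q* = 132.
Because the ceiling (42) lies below the market-clearing price, it is binding.
At p = 42: qd = 344 - 4·42 = 176 and qs = 3·42 - 27 = 99.
The quantity actually transacted is the short side, supply: 99.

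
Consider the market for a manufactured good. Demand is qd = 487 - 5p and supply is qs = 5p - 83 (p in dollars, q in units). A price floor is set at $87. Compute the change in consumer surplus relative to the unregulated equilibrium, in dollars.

-3810

Without the control the market clears where 487 - 5p = 5p - 83, i.e. p* = 57 and q* = 202.
Since 87 > 57, the floor is binding.
At p = 87: qd = 487 - 5·87 = 52 and qs = 5·87 - 83 = 352.
Consumer surplus without the control is ½ · (97.4 - 57) · 202 = 4080.4.
With the floor, consumers buy 52 units at 87, so CS = ½ · (97.4 - 87) · 52 = 270.4.
Change in consumer surplus = 270.4 - 4080.4 = -3810.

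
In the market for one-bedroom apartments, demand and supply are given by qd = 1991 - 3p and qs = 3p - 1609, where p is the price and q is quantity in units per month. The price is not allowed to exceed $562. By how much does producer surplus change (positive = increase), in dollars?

In a free market, 1991 - 3p = 3p - 1609 gives the equilibrium p* = 600, q* = 191.
Because the ceiling (562) lies below the market-clearing price, it is binding.
At p = 562: qd = 1991 - 3·562 = 305 and qs = 3·562 - 1609 = 77.
Producer surplus without the control is ½ · (600 - 1609/3) · 191 = 36481/6.
With the ceiling, producers sell 77 units at 562, so PS = ½ · (562 - 1609/3) · 77 = 5929/6.
Change in producer surplus = 5929/6 - 36481/6 = -5092.

-5092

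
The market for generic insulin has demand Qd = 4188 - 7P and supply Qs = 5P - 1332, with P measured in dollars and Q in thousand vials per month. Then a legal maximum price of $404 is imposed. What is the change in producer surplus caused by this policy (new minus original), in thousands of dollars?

Setting quantity demanded equal to quantity supplied, 4188 - 7P = 5P - 1332, gives P* = 460 and Q* = 968.
Since 404 < 460, the ceiling is binding.
At P = 404: Qd = 4188 - 7·404 = 1360 and Qs = 5·404 - 1332 = 688.
Producer surplus without the control is ½ · (460 - 266.4) · 968 = 93702.4.
With the ceiling, producers sell 688 units at 404, so PS = ½ · (404 - 266.4) · 688 = 47334.4.
Change in producer surplus = 47334.4 - 93702.4 = -46368.

-46368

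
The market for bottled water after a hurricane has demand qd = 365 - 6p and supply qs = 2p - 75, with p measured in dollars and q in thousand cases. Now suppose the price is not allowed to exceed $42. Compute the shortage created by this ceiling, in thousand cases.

104

In a free market, 365 - 6p = 2p - 75 gives the equilibrium p* = 55, q* = 35.
Because the ceiling (42) lies below the market-clearing price, it is binding.
At p = 42: qd = 365 - 6·42 = 113 and qs = 2·42 - 75 = 9.
Shortage = qd - qs = 113 - 9 = 104.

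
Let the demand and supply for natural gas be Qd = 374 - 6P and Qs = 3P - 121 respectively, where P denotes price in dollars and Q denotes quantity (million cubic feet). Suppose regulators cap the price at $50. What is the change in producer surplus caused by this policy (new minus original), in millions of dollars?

-182.5

In a free market, 374 - 6P = 3P - 121 gives the equilibrium P* = 55, Q* = 44.
The ceiling of 50 is below the equilibrium price 55, so it binds.
At P = 50: Qd = 374 - 6·50 = 74 and Qs = 3·50 - 121 = 29.
Producer surplus without the control is ½ · (55 - 121/3) · 44 = 968/3.
With the ceiling, producers sell 29 units at 50, so PS = ½ · (50 - 121/3) · 29 = 841/6.
Change in producer surplus = 841/6 - 968/3 = -182.5.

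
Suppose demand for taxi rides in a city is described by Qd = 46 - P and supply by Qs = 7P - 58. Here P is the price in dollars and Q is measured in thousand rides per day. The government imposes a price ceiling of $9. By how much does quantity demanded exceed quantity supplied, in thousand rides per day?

Equilibrium: 46 - P = 7P - 58, so 104 = 8P and P* = 13, Q* = 33.
Because the ceiling (9) lies below the market-clearing price, it is binding.
At P = 9: Qd = 46 - 9 = 37 and Qs = 7·9 - 58 = 5.
Shortage = Qd - Qs = 37 - 5 = 32.

32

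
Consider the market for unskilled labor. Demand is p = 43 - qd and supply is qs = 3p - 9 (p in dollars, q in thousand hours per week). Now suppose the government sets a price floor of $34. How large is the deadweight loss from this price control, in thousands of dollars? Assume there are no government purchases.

Rearranging demand gives qd = 43 - p. Equilibrium: 43 - p = 3p - 9, so 52 = 4p and p* = 13, q* = 30.
Because the floor (34) lies above the market-clearing price, it is binding.
At p = 34: qd = 43 - 34 = 9 and qs = 3·34 - 9 = 93.
Quantity traded falls to 9. At q = 9 the demand price is 43 - 9 = 34 and the supply price is (9 + 9)/3 = 6.
Deadweight loss = ½ · (34 - 6) · (30 - 9) = ½ · 28 · 21 = 294.

294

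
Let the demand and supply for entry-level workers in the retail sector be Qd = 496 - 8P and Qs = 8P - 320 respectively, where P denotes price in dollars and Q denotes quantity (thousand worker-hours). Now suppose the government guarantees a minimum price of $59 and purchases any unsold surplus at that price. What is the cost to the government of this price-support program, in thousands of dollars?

In a free market, 496 - 8P = 8P - 320 gives the equilibrium P* = 51, Q* = 88.
Because the floor (59) lies above the market-clearing price, it is binding.
At P = 59: Qd = 496 - 8·59 = 24 and Qs = 8·59 - 320 = 152.
Surplus = Qs - Qd = 128.
Government expenditure = surplus × support price = 128 × 59 = 7552.

7552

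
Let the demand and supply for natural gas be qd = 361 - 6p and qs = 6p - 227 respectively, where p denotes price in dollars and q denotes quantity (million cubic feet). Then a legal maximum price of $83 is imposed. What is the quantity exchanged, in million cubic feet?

Setting quantity demanded equal to quantity supplied, 361 - 6p = 6p - 227, gives p* = 49 and q* = 67.
The ceiling of 83 is above the equilibrium price 49, so it is not binding; the market clears at p* = 49, q* = 67.

67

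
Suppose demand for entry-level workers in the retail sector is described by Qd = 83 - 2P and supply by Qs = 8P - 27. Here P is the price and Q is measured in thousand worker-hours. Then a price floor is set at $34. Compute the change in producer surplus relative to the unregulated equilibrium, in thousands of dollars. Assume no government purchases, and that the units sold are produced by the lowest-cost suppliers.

212.75

Equilibrium: 83 - 2P = 8P - 27, so 110 = 10P and P* = 11, Q* = 61.
The floor of 34 is above the equilibrium price 11, so it binds.
At P = 34: Qd = 83 - 2·34 = 15 and Qs = 8·34 - 27 = 245.
Producer surplus without the control is ½ · (11 - 3.375) · 61 = 232.5625.
With the floor, 15 units are sold at 34. The supply price at Q = 15 is 5.25, so PS = ½ · [(34 - 3.375) + (34 - 5.25)] · 15 = 445.3125.
Change in producer surplus = 445.3125 - 232.5625 = 212.75.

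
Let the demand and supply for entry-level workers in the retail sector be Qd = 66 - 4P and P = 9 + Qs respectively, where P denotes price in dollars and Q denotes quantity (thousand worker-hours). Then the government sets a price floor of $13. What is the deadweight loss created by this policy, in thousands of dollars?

0

Rearranging supply gives Qs = P - 9. Equilibrium: 66 - 4P = P - 9, so 75 = 5P and P* = 15, Q* = 6.
The floor of 13 is below the equilibrium price 15, so it is not binding; the market clears at P* = 15, Q* = 6.
Since the control does not bind, no trades are prevented and deadweight loss is zero.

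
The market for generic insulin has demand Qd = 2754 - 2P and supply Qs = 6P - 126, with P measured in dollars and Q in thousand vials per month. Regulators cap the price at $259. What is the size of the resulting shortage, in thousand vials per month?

808

In a free market, 2754 - 2P = 6P - 126 gives the equilibrium P* = 360, Q* = 2034.
Since 259 < 360, the ceiling is binding.
At P = 259: Qd = 2754 - 2·259 = 2236 and Qs = 6·259 - 126 = 1428.
Shortage = Qd - Qs = 2236 - 1428 = 808.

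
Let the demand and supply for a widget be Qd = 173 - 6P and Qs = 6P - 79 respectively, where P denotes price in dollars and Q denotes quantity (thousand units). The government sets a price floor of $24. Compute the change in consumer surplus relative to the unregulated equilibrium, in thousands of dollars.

-114

In a free market, 173 - 6P = 6P - 79 gives the equilibrium P* = 21, Q* = 47.
Since 24 > 21, the floor is binding.
At P = 24: Qd = 173 - 6·24 = 29 and Qs = 6·24 - 79 = 65.
Consumer surplus without the control is ½ · (173/6 - 21) · 47 = 2209/12.
With the floor, consumers buy 29 units at 24, so CS = ½ · (173/6 - 24) · 29 = 841/12.
Change in consumer surplus = 841/12 - 2209/12 = -114.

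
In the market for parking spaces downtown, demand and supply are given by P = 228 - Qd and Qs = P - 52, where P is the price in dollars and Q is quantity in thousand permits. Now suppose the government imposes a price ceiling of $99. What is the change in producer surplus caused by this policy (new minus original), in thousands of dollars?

-2767.5

Rearranging demand gives Qd = 228 - P. Equilibrium: 228 - P = P - 52, so 280 = 2P and P* = 140, Q* = 88.
The ceiling of 99 is below the equilibrium price 140, so it binds.
At P = 99: Qd = 228 - 99 = 129 and Qs = 99 - 52 = 47.
Producer surplus without the control is ½ · (140 - 52) · 88 = 3872.
With the ceiling, producers sell 47 units at 99, so PS = ½ · (99 - 52) · 47 = 1104.5.
Change in producer surplus = 1104.5 - 3872 = -2767.5.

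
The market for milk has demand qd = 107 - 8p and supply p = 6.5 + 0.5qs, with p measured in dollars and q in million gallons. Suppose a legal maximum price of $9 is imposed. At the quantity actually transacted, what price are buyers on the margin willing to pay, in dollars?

Rearranging supply gives qs = 2p - 13. Setting quantity demanded equal to quantity supplied, 107 - 8p = 2p - 13, gives p* = 12 and q* = 11.
The ceiling of 9 is below the equilibrium price 12, so it binds.
At p = 9: qd = 107 - 8·9 = 35 and qs = 2·9 - 13 = 5.
Only 5 units reach the market. On the demand curve, the marginal buyer's willingness to pay at q = 5 is (107 - 5)/8 = 12.75.

12.75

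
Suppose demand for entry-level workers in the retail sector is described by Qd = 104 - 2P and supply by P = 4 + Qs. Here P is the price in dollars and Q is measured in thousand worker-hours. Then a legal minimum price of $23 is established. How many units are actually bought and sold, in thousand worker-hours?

32

Rearranging supply gives Qs = P - 4. Without the control the market clears where 104 - 2P = P - 4, i.e. P* = 36 and Q* = 32.
The floor of 23 is below the equilibrium price 36, so it is not binding; the market clears at P* = 36, Q* = 32.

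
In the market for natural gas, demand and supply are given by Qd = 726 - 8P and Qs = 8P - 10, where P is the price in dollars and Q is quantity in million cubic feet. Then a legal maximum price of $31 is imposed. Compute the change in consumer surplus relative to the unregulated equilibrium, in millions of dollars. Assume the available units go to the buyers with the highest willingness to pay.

Setting quantity demanded equal to quantity supplied, 726 - 8P = 8P - 10, gives P* = 46 and Q* = 358.
Because the ceiling (31) lies below the market-clearing price, it is binding.
At P = 31: Qd = 726 - 8·31 = 478 and Qs = 8·31 - 10 = 238.
Consumer surplus without the control is ½ · (90.75 - 46) · 358 = 8010.25.
With the ceiling, 238 units are sold at 31 (assume they go to the highest-value buyers). The demand price at Q = 238 is 61, so CS = ½ · [(90.75 - 31) + (61 - 31)] · 238 = 10680.25.
Change in consumer surplus = 10680.25 - 8010.25 = 2670.

2670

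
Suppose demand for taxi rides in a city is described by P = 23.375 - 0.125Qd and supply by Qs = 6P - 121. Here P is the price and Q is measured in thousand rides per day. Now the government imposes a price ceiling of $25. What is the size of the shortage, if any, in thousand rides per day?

Rearranging demand gives Qd = 187 - 8P. Equilibrium: 187 - 8P = 6P - 121, so 308 = 14P and P* = 22, Q* = 11.
Since 25 is above P* = 22, the ceiling does not bind and the free-market outcome prevails.
Since the control does not bind, there is no shortage.

0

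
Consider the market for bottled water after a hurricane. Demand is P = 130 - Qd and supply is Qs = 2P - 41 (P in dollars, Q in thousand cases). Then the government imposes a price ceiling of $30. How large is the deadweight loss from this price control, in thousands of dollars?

Rearranging demand gives Qd = 130 - P. In a free market, 130 - P = 2P - 41 gives the equilibrium P* = 57, Q* = 73.
Since 30 < 57, the ceiling is binding.
At P = 30: Qd = 130 - 30 = 100 and Qs = 2·30 - 41 = 19.
Quantity traded falls to 19. At Q = 19 the demand price is 130 - 19 = 111 and the supply price is (41 + 19)/2 = 30.
Deadweight loss = ½ · (111 - 30) · (73 - 19) = ½ · 81 · 54 = 2187.

2187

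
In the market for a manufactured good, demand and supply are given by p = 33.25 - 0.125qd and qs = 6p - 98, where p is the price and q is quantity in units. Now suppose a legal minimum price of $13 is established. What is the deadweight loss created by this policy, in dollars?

0

Rearranging demand gives qd = 266 - 8p. In a free market, 266 - 8p = 6p - 98 gives the equilibrium p* = 26, q* = 58.
Since 13 is below p* = 26, the floor does not bind and the free-market outcome prevails.
Since the control does not bind, no trades are prevented and deadweight loss is zero.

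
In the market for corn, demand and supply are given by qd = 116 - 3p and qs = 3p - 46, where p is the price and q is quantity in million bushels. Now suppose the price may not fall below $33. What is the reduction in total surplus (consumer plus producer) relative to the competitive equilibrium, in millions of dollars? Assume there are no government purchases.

Without the control the market clears where 116 - 3p = 3p - 46, i.e. p* = 27 and q* = 35.
Since 33 > 27, the floor is binding.
At p = 33: qd = 116 - 3·33 = 17 and qs = 3·33 - 46 = 53.
Quantity traded falls to 17. At q = 17 the demand price is (116 - 17)/3 = 33 and the supply price is (46 + 17)/3 = 21.
Deadweight loss = ½ · (33 - 21) · (35 - 17) = ½ · 12 · 18 = 108.

108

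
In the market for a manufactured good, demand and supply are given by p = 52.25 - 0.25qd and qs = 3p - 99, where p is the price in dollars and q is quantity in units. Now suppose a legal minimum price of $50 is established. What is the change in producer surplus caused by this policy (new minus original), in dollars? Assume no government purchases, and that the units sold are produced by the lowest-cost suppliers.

-42

Rearranging demand gives qd = 209 - 4p. In a free market, 209 - 4p = 3p - 99 gives the equilibrium p* = 44, q* = 33.
The floor of 50 is above the equilibrium price 44, so it binds.
At p = 50: qd = 209 - 4·50 = 9 and qs = 3·50 - 99 = 51.
Producer surplus without the control is ½ · (44 - 33) · 33 = 181.5.
With the floor, 9 units are sold at 50. The supply price at q = 9 is 36, so PS = ½ · [(50 - 33) + (50 - 36)] · 9 = 139.5.
Change in producer surplus = 139.5 - 181.5 = -42.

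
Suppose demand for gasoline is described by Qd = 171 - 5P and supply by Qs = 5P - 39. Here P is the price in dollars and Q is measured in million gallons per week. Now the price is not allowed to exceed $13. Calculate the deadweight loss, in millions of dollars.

320

Equilibrium: 171 - 5P = 5P - 39, so 210 = 10P and P* = 21, Q* = 66.
The ceiling of 13 is below the equilibrium price 21, so it binds.
At P = 13: Qd = 171 - 5·13 = 106 and Qs = 5·13 - 39 = 26.
Quantity traded falls to 26. At Q = 26 the demand price is (171 - 26)/5 = 29 and the supply price is (39 + 26)/5 = 13.
Deadweight loss = ½ · (29 - 13) · (66 - 26) = ½ · 16 · 40 = 320.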